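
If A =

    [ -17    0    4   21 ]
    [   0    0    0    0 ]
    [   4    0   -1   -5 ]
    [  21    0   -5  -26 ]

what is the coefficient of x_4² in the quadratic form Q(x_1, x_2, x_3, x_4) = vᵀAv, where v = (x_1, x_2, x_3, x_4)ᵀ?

-26

The coefficient of x_4² is the diagonal entry A[4,4] = -26.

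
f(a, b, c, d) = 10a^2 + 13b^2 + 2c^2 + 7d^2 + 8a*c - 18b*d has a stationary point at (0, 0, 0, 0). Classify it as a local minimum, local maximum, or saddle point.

The Hessian at the origin is H = [[20, 0, 8, 0], [0, 26, 0, -18], [8, 0, 4, 0], [0, -18, 0, 14]].
Symmetric row and column elimination reduces H to a congruent diagonal form with pivots 20, 26, 4/5, 20/13.
Counting signs: 4 positive.
H is positive definite, so the origin is a strict local minimum.

local minimum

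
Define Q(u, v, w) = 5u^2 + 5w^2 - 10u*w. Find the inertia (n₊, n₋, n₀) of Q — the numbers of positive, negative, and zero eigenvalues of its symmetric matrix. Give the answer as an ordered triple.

(1, 0, 2)

The associated matrix is A = [[5, 0, -5], [0, 0, 0], [-5, 0, 5]].
Row-reducing A symmetrically gives the diagonal entries 5, 0, 0.
Counting signs: 1 positive, 2 zero.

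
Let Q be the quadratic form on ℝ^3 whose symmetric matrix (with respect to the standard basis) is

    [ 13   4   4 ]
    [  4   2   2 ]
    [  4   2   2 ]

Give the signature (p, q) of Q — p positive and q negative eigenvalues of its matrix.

(2, 0)

Applying the same elementary operations to the rows and columns of A produces a congruent diagonal matrix with entries 13, 10/13, 0.
That gives 2 positive, 1 zero pivots.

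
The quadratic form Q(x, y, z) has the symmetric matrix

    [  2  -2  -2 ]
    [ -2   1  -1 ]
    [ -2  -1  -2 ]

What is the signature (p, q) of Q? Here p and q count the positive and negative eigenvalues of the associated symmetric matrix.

(2, 1)

Symmetric row and column elimination reduces A to a congruent diagonal form with pivots 2, -1, 5.
Counting signs: 2 positive, 1 negative.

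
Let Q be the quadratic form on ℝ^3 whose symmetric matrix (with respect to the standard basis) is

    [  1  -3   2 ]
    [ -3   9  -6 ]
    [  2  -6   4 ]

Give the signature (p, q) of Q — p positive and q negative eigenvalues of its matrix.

Applying the same elementary operations to the rows and columns of A produces a congruent diagonal matrix with entries 1, 0, 0.
That gives 1 positive, 2 zero pivots.

(1, 0)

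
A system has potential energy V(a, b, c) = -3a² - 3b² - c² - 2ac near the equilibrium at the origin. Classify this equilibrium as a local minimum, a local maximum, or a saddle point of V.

local maximum

The Hessian at the origin is H = [[-6, 0, -2], [0, -6, 0], [-2, 0, -2]].
Row-reducing H symmetrically gives the diagonal entries -6, -6, -4/3.
Counting signs: 3 negative.
H is negative definite, so the origin is a strict local maximum.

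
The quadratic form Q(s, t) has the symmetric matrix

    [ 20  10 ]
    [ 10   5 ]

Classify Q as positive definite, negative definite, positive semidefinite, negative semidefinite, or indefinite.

For the 2×2 matrix [[20, 10], [10, 5]]: det = 20·5 − (10)² = 0, trace = 25.
det = 0 so one eigenvalue is zero; the form is semidefinite with the sign of the trace.

positive semidefinite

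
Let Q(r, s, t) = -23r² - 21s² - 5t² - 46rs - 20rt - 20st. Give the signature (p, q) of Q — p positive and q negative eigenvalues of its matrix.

The symmetric matrix is A = [[-23, -23, -10], [-23, -21, -10], [-10, -10, -5]].
Symmetric row and column elimination reduces A to a congruent diagonal form with pivots -23, 2, -15/23.
That gives 1 positive, 2 negative pivots.

(1, 2)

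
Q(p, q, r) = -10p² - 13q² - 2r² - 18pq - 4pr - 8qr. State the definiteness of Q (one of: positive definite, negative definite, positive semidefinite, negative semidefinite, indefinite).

The symmetric matrix of Q is A = [[-10, -9, -2], [-9, -13, -4], [-2, -4, -2]].
Leading principal minors: Δ_1 = -10, Δ_2 = 49, Δ_3 = -30.
The signs alternate starting with Δ_1 < 0, so by Sylvester's criterion Q is negative definite.

negative definite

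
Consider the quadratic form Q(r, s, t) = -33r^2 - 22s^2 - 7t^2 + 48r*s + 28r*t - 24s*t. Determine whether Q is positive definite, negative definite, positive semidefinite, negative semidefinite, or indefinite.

negative definite

The symmetric matrix of Q is A = [[-33, 24, 14], [24, -22, -12], [14, -12, -7]].
Leading principal minors: Δ_1 = -33, Δ_2 = 150, Δ_3 = -50.
The signs alternate starting with Δ_1 < 0, so by Sylvester's criterion Q is negative definite.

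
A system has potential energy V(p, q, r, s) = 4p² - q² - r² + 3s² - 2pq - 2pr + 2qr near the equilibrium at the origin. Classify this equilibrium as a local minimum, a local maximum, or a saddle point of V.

The Hessian at the origin is H = [[8, -2, -2, 0], [-2, -2, 2, 0], [-2, 2, -2, 0], [0, 0, 0, 6]].
Symmetric row and column elimination reduces H to a congruent diagonal form with pivots 8, -5/2, -8/5, 6.
So there are 2 positive, 2 negative pivots.
H is indefinite, so the origin is a saddle point.

saddle point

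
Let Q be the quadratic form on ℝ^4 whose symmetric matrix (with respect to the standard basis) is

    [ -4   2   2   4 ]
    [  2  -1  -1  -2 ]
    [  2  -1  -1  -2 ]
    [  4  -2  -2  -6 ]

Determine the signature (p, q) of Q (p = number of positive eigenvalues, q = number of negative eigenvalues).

(0, 2)

Applying the same elementary operations to the rows and columns of A produces a congruent diagonal matrix with entries -4, 0, 0, -2.
That gives 2 negative, 2 zero pivots.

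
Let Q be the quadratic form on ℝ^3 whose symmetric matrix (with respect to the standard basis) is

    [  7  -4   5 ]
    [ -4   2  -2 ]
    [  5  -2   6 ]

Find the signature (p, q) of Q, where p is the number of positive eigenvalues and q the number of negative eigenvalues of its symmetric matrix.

Applying the same elementary operations to the rows and columns of A produces a congruent diagonal matrix with entries 7, -2/7, 5.
Counting signs: 2 positive, 1 negative.

(2, 1)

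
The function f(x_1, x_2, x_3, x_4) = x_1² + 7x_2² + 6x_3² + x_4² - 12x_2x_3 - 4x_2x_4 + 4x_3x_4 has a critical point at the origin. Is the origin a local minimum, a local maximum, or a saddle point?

The Hessian at the origin is H = [[2, 0, 0, 0], [0, 14, -12, -4], [0, -12, 12, 4], [0, -4, 4, 2]].
Applying the same elementary operations to the rows and columns of H produces a congruent diagonal matrix with entries 2, 14, 12/7, 2/3.
Counting signs: 4 positive.
H is positive definite, so the origin is a strict local minimum.

local minimum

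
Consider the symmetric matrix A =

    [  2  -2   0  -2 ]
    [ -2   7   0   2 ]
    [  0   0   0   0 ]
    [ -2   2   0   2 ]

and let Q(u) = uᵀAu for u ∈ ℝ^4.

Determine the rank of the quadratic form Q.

Symmetric row and column elimination reduces A to a congruent diagonal form with pivots 2, 5, 0, 0.
Counting signs: 2 positive, 2 zero.
The rank is the number of nonzero pivots: 2.

2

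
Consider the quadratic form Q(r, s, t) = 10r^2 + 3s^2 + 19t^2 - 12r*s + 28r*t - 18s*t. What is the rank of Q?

The symmetric matrix is A = [[10, -6, 14], [-6, 3, -9], [14, -9, 19]].
Applying the same elementary operations to the rows and columns of A produces a congruent diagonal matrix with entries 10, -3/5, 0.
That gives 1 positive, 1 negative, 1 zero pivots.
The rank is the number of nonzero pivots: 2.

2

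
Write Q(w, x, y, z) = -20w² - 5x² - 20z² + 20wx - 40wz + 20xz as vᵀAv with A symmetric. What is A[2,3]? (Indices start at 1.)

0

The coefficient of x·y in Q is 0. For a symmetric A this equals A[2,3] + A[3,2] = 2·A[2,3].
So A[2,3] = 0/2 = 0.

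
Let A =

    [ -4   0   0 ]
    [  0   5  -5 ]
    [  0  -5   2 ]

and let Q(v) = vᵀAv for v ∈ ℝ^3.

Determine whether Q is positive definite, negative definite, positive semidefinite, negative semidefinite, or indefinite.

Applying the same elementary operations to the rows and columns of A produces a congruent diagonal matrix with entries -4, 5, -3.
That gives 1 positive, 2 negative pivots.
Hence Q is indefinite.

indefinite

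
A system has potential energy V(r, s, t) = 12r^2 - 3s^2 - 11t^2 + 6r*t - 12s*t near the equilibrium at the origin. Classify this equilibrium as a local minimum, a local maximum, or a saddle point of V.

saddle point

The Hessian at the origin is H = [[24, 0, 6], [0, -6, -12], [6, -12, -22]].
Applying the same elementary operations to the rows and columns of H produces a congruent diagonal matrix with entries 24, -6, 1/2.
Counting signs: 2 positive, 1 negative.
H is indefinite, so the origin is a saddle point.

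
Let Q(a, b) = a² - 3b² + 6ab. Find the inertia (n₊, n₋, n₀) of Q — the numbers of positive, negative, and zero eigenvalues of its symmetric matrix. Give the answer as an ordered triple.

The symmetric matrix is A = [[1, 3], [3, -3]].
Row-reducing A symmetrically gives the diagonal entries 1, -12.
Counting signs: 1 positive, 1 negative.

(1, 1, 0)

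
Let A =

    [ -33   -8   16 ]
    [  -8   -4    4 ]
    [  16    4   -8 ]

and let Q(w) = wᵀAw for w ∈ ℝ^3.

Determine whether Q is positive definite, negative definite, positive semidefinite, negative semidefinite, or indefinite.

Leading principal minors: Δ_1 = -33, Δ_2 = 68, Δ_3 = -16.
The signs alternate starting with Δ_1 < 0, so by Sylvester's criterion Q is negative definite.

negative definite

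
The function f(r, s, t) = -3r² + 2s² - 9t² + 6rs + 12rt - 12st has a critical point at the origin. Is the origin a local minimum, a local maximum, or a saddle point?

The Hessian at the origin is H = [[-6, 6, 12], [6, 4, -12], [12, -12, -18]].
Congruent diagonalization of H (simultaneous row and column reduction) yields pivots -6, 10, 6.
So there are 2 positive, 1 negative pivots.
H is indefinite, so the origin is a saddle point.

saddle point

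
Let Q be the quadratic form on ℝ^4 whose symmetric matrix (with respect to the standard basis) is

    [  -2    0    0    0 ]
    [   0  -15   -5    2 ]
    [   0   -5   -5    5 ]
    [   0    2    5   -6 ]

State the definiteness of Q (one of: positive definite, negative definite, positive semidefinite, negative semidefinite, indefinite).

negative definite

Leading principal minors: Δ_1 = -2, Δ_2 = 30, Δ_3 = -100, Δ_4 = 10.
The signs alternate starting with Δ_1 < 0, so by Sylvester's criterion Q is negative definite.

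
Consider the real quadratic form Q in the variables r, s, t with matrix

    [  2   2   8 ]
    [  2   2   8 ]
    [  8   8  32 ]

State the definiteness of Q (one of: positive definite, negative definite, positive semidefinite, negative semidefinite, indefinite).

positive semidefinite

Applying the same elementary operations to the rows and columns of A produces a congruent diagonal matrix with entries 2, 0, 0.
Counting signs: 1 positive, 2 zero.
Hence Q is positive semidefinite.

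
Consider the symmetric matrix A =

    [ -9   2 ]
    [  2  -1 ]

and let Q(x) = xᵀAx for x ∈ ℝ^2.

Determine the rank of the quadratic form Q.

2

Row-reducing A symmetrically gives the diagonal entries -9, -5/9.
So there are 2 negative pivots.
The rank is the number of nonzero pivots: 2.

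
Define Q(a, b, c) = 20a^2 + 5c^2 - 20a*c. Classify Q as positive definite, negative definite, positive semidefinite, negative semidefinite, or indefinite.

The symmetric matrix is A = [[20, 0, -10], [0, 0, 0], [-10, 0, 5]].
Applying the same elementary operations to the rows and columns of A produces a congruent diagonal matrix with entries 20, 0, 0.
That gives 1 positive, 2 zero pivots.
Hence Q is positive semidefinite.

positive semidefinite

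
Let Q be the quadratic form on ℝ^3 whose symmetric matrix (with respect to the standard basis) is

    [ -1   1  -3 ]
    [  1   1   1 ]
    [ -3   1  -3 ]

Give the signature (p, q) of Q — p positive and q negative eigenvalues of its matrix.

(2, 1)

Symmetric row and column elimination reduces A to a congruent diagonal form with pivots -1, 2, 4.
Counting signs: 2 positive, 1 negative.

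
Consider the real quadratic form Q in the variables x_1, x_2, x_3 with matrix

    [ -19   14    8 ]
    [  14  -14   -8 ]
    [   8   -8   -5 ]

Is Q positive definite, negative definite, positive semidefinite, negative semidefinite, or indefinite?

Applying the same elementary operations to the rows and columns of A produces a congruent diagonal matrix with entries -19, -70/19, -3/7.
That gives 3 negative pivots.
Hence Q is negative definite.

negative definite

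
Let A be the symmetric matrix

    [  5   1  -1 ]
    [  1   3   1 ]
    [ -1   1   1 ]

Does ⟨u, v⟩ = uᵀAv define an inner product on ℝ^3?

Row-reducing A symmetrically gives the diagonal entries 5, 14/5, 2/7.
That gives 3 positive pivots.
Hence Q is positive definite.
⟨·,·⟩ is an inner product exactly when A is positive definite.

yes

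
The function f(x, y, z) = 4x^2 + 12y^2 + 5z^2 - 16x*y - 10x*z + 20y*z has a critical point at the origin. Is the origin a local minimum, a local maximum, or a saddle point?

saddle point

The Hessian at the origin is H = [[8, -16, -10], [-16, 24, 20], [-10, 20, 10]].
Applying the same elementary operations to the rows and columns of H produces a congruent diagonal matrix with entries 8, -8, -5/2.
That gives 1 positive, 2 negative pivots.
H is indefinite, so the origin is a saddle point.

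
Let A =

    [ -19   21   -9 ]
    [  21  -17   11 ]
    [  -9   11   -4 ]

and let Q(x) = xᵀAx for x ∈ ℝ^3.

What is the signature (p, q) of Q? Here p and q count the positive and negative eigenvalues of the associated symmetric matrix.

An LDLᵀ factorisation of A has diagonal entries -19, 118/19, 5/59.
So there are 2 positive, 1 negative pivots.

(2, 1)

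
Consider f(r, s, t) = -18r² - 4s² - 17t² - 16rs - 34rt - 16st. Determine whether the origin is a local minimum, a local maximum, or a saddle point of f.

The Hessian at the origin is H = [[-36, -16, -34], [-16, -8, -16], [-34, -16, -34]].
Row-reducing H symmetrically gives the diagonal entries -36, -8/9, -1.
So there are 3 negative pivots.
H is negative definite, so the origin is a strict local maximum.

local maximum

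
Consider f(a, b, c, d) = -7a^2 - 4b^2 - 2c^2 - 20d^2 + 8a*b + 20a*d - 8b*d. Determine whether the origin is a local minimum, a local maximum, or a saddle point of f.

local maximum

The Hessian at the origin is H = [[-14, 8, 0, 20], [8, -8, 0, -8], [0, 0, -4, 0], [20, -8, 0, -40]].
Row-reducing H symmetrically gives the diagonal entries -14, -24/7, -4, -8.
Counting signs: 4 negative.
H is negative definite, so the origin is a strict local maximum.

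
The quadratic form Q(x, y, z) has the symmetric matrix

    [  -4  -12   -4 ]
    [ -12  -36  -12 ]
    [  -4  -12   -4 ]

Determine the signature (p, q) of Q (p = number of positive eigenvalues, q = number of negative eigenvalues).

Row-reducing A symmetrically gives the diagonal entries -4, 0, 0.
That gives 1 negative, 2 zero pivots.

(0, 1)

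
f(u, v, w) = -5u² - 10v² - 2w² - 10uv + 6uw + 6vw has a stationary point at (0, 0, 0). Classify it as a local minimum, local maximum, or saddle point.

local maximum

The Hessian at the origin is H = [[-10, -10, 6], [-10, -20, 6], [6, 6, -4]].
Congruent diagonalization of H (simultaneous row and column reduction) yields pivots -10, -10, -2/5.
So there are 3 negative pivots.
H is negative definite, so the origin is a strict local maximum.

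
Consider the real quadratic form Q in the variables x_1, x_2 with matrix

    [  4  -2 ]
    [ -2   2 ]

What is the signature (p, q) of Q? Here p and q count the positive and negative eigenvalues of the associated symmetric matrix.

(2, 0)

Row-reducing A symmetrically gives the diagonal entries 4, 1.
Counting signs: 2 positive.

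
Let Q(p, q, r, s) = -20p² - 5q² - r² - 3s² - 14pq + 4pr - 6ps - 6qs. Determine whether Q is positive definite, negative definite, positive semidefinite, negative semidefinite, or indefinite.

The symmetric matrix of Q is A = [[-20, -7, 2, -3], [-7, -5, 0, -3], [2, 0, -1, 0], [-3, -3, 0, -3]].
Leading principal minors: Δ_1 = -20, Δ_2 = 51, Δ_3 = -31, Δ_4 = 30.
The signs alternate starting with Δ_1 < 0, so by Sylvester's criterion Q is negative definite.

negative definite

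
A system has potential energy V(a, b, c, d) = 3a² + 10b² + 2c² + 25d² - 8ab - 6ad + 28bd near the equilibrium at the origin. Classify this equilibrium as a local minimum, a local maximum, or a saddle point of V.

The Hessian at the origin is H = [[6, -8, 0, -6], [-8, 20, 0, 28], [0, 0, 4, 0], [-6, 28, 0, 50]].
Applying the same elementary operations to the rows and columns of H produces a congruent diagonal matrix with entries 6, 28/3, 4, 8/7.
That gives 4 positive pivots.
H is positive definite, so the origin is a strict local minimum.

local minimum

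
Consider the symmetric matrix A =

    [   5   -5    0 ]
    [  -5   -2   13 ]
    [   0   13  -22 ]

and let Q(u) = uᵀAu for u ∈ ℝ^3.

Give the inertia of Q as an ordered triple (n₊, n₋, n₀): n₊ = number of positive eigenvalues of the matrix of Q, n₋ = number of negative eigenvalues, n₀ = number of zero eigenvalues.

Applying the same elementary operations to the rows and columns of A produces a congruent diagonal matrix with entries 5, -7, 15/7.
Counting signs: 2 positive, 1 negative.

(2, 1, 0)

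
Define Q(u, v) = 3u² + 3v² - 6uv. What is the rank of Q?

Write A = [[3, -3], [-3, 3]].
Applying the same elementary operations to the rows and columns of A produces a congruent diagonal matrix with entries 3, 0.
That gives 1 positive, 1 zero pivots.
The rank is the number of nonzero pivots: 1.

1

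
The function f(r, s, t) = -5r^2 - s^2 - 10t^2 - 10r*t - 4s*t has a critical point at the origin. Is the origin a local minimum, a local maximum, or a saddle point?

local maximum

The Hessian at the origin is H = [[-10, 0, -10], [0, -2, -4], [-10, -4, -20]].
Symmetric row and column elimination reduces H to a congruent diagonal form with pivots -10, -2, -2.
Counting signs: 3 negative.
H is negative definite, so the origin is a strict local maximum.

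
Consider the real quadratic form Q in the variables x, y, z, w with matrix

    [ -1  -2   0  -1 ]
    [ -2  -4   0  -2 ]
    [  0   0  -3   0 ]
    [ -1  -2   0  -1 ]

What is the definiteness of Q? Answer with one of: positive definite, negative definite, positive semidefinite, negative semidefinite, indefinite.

Row-reducing A symmetrically gives the diagonal entries -1, 0, -3, 0.
So there are 2 negative, 2 zero pivots.
Hence Q is negative semidefinite.

negative semidefinite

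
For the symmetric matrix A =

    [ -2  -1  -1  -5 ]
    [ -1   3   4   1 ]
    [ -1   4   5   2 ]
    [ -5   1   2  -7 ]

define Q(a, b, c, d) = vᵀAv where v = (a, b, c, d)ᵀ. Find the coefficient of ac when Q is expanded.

-2

The coefficient of ac is A[1,3] + A[3,1] = 2·(-1) = -2.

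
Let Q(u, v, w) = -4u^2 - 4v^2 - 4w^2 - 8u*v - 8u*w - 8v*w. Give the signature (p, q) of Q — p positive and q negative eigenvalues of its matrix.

(0, 1)

The symmetric matrix is A = [[-4, -4, -4], [-4, -4, -4], [-4, -4, -4]].
Symmetric row and column elimination reduces A to a congruent diagonal form with pivots -4, 0, 0.
So there are 1 negative, 2 zero pivots.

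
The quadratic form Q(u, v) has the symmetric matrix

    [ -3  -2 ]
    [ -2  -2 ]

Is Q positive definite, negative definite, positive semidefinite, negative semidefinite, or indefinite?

Leading principal minors: Δ_1 = -3, Δ_2 = 2.
The signs alternate starting with Δ_1 < 0, so by Sylvester's criterion Q is negative definite.

negative definite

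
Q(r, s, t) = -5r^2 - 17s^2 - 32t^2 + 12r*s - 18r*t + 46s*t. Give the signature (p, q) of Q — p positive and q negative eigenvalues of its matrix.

Write A = [[-5, 6, -9], [6, -17, 23], [-9, 23, -32]].
Applying the same elementary operations to the rows and columns of A produces a congruent diagonal matrix with entries -5, -49/5, -30/49.
So there are 3 negative pivots.

(0, 3)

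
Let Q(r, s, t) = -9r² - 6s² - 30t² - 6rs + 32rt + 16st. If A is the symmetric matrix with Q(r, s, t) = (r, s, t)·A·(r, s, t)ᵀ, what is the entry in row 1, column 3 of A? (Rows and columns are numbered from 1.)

The coefficient of r·t in Q is 32. For a symmetric A this equals A[1,3] + A[3,1] = 2·A[1,3].
So A[1,3] = 32/2 = 16.

16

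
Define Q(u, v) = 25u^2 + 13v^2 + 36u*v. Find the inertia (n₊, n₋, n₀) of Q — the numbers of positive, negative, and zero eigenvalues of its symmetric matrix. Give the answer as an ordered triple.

(2, 0, 0)

The associated matrix is A = [[25, 18], [18, 13]].
Row-reducing A symmetrically gives the diagonal entries 25, 1/25.
Counting signs: 2 positive.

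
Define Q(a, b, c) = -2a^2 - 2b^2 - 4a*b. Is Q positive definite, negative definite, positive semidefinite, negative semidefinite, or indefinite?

negative semidefinite

The associated matrix is A = [[-2, -2, 0], [-2, -2, 0], [0, 0, 0]].
Congruent diagonalization of A (simultaneous row and column reduction) yields pivots -2, 0, 0.
That gives 1 negative, 2 zero pivots.
Hence Q is negative semidefinite.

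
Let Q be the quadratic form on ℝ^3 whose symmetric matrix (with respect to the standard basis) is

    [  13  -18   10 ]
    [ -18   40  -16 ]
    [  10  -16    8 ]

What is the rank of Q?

Applying the same elementary operations to the rows and columns of A produces a congruent diagonal matrix with entries 13, 196/13, 0.
So there are 2 positive, 1 zero pivots.
The rank is the number of nonzero pivots: 2.

2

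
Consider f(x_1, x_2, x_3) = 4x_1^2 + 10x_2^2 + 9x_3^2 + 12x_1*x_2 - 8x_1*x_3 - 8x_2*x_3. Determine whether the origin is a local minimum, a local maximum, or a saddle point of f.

The Hessian at the origin is H = [[8, 12, -8], [12, 20, -8], [-8, -8, 18]].
An LDLᵀ factorisation of H has diagonal entries 8, 2, 2.
That gives 3 positive pivots.
H is positive definite, so the origin is a strict local minimum.

local minimum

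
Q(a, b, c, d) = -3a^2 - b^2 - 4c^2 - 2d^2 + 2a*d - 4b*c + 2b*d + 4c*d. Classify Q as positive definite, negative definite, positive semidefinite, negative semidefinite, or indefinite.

The symmetric matrix is A = [[-3, 0, 0, 1], [0, -1, -2, 1], [0, -2, -4, 2], [1, 1, 2, -2]].
Symmetric row and column elimination reduces A to a congruent diagonal form with pivots -3, -1, 0, -2/3.
That gives 3 negative, 1 zero pivots.
Hence Q is negative semidefinite.

negative semidefinite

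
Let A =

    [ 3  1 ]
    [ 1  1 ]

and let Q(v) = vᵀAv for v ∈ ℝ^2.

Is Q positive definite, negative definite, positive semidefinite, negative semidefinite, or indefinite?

For the 2×2 matrix [[3, 1], [1, 1]]: det = 3·1 − (1)² = 2, trace = 4.
det > 0 so both eigenvalues share the sign of the trace; trace = 4 > 0 ⇒ both positive.

positive definite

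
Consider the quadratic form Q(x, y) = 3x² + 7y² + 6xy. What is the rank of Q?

2

The associated matrix is A = [[3, 3], [3, 7]].
Congruent diagonalization of A (simultaneous row and column reduction) yields pivots 3, 4.
So there are 2 positive pivots.
The rank is the number of nonzero pivots: 2.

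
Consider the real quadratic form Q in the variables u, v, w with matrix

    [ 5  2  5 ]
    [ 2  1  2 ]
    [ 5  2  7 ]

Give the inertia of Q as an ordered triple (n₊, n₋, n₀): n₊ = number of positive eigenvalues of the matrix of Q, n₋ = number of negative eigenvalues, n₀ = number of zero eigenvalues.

Congruent diagonalization of A (simultaneous row and column reduction) yields pivots 5, 1/5, 2.
So there are 3 positive pivots.

(3, 0, 0)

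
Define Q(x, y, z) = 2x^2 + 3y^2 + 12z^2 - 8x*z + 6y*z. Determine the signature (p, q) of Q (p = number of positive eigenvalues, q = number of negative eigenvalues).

(3, 0)

Write A = [[2, 0, -4], [0, 3, 3], [-4, 3, 12]].
Congruent diagonalization of A (simultaneous row and column reduction) yields pivots 2, 3, 1.
That gives 3 positive pivots.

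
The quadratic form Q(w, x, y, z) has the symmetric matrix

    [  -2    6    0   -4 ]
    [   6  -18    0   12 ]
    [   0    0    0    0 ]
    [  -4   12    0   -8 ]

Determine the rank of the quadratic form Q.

1

Applying the same elementary operations to the rows and columns of A produces a congruent diagonal matrix with entries -2, 0, 0, 0.
That gives 1 negative, 3 zero pivots.
The rank is the number of nonzero pivots: 1.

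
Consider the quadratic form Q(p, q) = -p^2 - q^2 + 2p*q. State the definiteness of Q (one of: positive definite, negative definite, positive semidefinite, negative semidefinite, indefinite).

negative semidefinite

The associated matrix is A = [[-1, 1], [1, -1]].
Symmetric row and column elimination reduces A to a congruent diagonal form with pivots -1, 0.
So there are 1 negative, 1 zero pivots.
Hence Q is negative semidefinite.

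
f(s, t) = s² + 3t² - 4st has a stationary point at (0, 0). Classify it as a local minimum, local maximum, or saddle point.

The Hessian at the origin is H = [[2, -4], [-4, 6]].
det H = 2·6 − (-4)² = -4 < 0, so H is indefinite.
Therefore the origin is a saddle point.

saddle point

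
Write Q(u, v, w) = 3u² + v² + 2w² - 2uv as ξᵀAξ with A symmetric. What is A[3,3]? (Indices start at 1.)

The coefficient of w² in Q is 2, and that is exactly A[3,3].

2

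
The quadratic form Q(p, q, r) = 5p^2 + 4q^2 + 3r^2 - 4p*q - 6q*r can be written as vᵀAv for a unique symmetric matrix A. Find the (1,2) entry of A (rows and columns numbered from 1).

The coefficient of p·q in Q is -4. For a symmetric A this equals A[1,2] + A[2,1] = 2·A[1,2].
So A[1,2] = -4/2 = -2.

-2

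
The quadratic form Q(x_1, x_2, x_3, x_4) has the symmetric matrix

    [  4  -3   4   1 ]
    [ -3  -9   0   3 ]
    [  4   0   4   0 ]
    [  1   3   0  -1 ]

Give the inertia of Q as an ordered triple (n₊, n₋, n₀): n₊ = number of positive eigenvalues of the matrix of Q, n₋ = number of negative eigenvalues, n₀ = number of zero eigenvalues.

(2, 1, 1)

Symmetric row and column elimination reduces A to a congruent diagonal form with pivots 4, -45/4, 4/5, 0.
So there are 2 positive, 1 negative, 1 zero pivots.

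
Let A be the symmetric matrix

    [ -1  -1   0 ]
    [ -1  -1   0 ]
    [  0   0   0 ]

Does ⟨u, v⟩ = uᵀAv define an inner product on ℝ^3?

Congruent diagonalization of A (simultaneous row and column reduction) yields pivots -1, 0, 0.
That gives 1 negative, 2 zero pivots.
Hence Q is negative semidefinite.
⟨·,·⟩ is an inner product exactly when A is positive definite.

no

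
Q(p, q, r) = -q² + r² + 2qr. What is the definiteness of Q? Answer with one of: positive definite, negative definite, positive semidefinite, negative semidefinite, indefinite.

indefinite

Write A = [[0, 0, 0], [0, -1, 1], [0, 1, 1]].
Congruent diagonalization of A (simultaneous row and column reduction) yields pivots 0, -1, 2.
Counting signs: 1 positive, 1 negative, 1 zero.
Hence Q is indefinite.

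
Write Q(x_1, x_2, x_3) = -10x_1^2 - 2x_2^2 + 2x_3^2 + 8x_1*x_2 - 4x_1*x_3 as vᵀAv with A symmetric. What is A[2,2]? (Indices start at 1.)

The coefficient of x_2^2 in Q is -2, and that is exactly A[2,2].

-2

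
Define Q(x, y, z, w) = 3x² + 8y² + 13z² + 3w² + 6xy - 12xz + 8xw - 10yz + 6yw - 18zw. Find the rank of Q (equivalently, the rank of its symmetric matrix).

4

The symmetric matrix is A = [[3, 3, -6, 4], [3, 8, -5, 3], [-6, -5, 13, -9], [4, 3, -9, 3]].
Congruent diagonalization of A (simultaneous row and column reduction) yields pivots 3, 5, 4/5, -10/3.
So there are 3 positive, 1 negative pivots.
The rank is the number of nonzero pivots: 4.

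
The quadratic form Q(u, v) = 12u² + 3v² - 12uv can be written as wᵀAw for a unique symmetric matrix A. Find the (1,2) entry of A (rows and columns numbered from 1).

-6

The coefficient of u·v in Q is -12. For a symmetric A this equals A[1,2] + A[2,1] = 2·A[1,2].
So A[1,2] = -12/2 = -6.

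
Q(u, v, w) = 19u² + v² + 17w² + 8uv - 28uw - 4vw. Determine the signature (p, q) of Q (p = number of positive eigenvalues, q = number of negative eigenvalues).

The symmetric matrix is A = [[19, 4, -14], [4, 1, -2], [-14, -2, 17]].
Row-reducing A symmetrically gives the diagonal entries 19, 3/19, 1.
That gives 3 positive pivots.

(3, 0)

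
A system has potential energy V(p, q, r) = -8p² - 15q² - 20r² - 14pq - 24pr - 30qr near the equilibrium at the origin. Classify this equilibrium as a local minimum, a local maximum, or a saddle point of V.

saddle point

The Hessian at the origin is H = [[-16, -14, -24], [-14, -30, -30], [-24, -30, -40]].
An LDLᵀ factorisation of H has diagonal entries -16, -71/4, 40/71.
So there are 1 positive, 2 negative pivots.
H is indefinite, so the origin is a saddle point.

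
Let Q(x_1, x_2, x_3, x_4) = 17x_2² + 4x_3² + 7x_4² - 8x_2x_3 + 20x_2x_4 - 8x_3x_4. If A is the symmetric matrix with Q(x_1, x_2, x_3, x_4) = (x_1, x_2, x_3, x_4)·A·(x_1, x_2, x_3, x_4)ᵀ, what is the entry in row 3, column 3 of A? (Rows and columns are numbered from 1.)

4

The coefficient of x_3² in Q is 4, and that is exactly A[3,3].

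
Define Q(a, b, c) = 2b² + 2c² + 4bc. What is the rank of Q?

1

The symmetric matrix is A = [[0, 0, 0], [0, 2, 2], [0, 2, 2]].
Applying the same elementary operations to the rows and columns of A produces a congruent diagonal matrix with entries 0, 2, 0.
So there are 1 positive, 2 zero pivots.
The rank is the number of nonzero pivots: 1.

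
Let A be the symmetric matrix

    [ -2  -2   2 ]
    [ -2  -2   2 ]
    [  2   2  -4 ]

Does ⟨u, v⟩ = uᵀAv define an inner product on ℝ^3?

Congruent diagonalization of A (simultaneous row and column reduction) yields pivots -2, 0, -2.
Counting signs: 2 negative, 1 zero.
Hence Q is negative semidefinite.
⟨·,·⟩ is an inner product exactly when A is positive definite.

no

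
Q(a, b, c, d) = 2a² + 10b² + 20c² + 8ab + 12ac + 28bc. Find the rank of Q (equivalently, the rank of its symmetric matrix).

The associated matrix is A = [[2, 4, 6, 0], [4, 10, 14, 0], [6, 14, 20, 0], [0, 0, 0, 0]].
Row-reducing A symmetrically gives the diagonal entries 2, 2, 0, 0.
That gives 2 positive, 2 zero pivots.
The rank is the number of nonzero pivots: 2.

2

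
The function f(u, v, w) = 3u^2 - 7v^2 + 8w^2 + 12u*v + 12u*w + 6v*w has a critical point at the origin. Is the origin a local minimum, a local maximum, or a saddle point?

saddle point

The Hessian at the origin is H = [[6, 12, 12], [12, -14, 6], [12, 6, 16]].
Row-reducing H symmetrically gives the diagonal entries 6, -38, 10/19.
That gives 2 positive, 1 negative pivots.
H is indefinite, so the origin is a saddle point.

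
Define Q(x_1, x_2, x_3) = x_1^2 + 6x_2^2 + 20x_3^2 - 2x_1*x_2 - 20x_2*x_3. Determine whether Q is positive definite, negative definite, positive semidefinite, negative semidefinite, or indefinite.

positive semidefinite

The symmetric matrix is A = [[1, -1, 0], [-1, 6, -10], [0, -10, 20]].
Row-reducing A symmetrically gives the diagonal entries 1, 5, 0.
That gives 2 positive, 1 zero pivots.
Hence Q is positive semidefinite.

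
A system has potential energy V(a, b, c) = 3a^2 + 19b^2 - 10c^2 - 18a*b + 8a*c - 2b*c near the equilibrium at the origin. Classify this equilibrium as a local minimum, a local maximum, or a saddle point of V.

saddle point

The Hessian at the origin is H = [[6, -18, 8], [-18, 38, -2], [8, -2, -20]].
Row-reducing H symmetrically gives the diagonal entries 6, -16, -5/12.
So there are 1 positive, 2 negative pivots.
H is indefinite, so the origin is a saddle point.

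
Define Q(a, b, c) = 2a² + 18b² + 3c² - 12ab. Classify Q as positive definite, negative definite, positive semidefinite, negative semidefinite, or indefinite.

The associated matrix is A = [[2, -6, 0], [-6, 18, 0], [0, 0, 3]].
Symmetric row and column elimination reduces A to a congruent diagonal form with pivots 2, 0, 3.
That gives 2 positive, 1 zero pivots.
Hence Q is positive semidefinite.

positive semidefinite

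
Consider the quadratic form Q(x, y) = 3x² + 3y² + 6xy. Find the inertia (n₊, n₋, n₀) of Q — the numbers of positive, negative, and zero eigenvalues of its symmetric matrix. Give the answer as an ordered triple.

(1, 0, 1)

The associated matrix is A = [[3, 3], [3, 3]].
Symmetric row and column elimination reduces A to a congruent diagonal form with pivots 3, 0.
Counting signs: 1 positive, 1 zero.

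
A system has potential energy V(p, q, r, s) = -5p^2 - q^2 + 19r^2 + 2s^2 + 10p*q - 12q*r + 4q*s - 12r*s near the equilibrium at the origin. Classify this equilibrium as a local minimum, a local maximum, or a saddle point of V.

The Hessian at the origin is H = [[-10, 10, 0, 0], [10, -2, -12, 4], [0, -12, 38, -12], [0, 4, -12, 4]].
Row-reducing H symmetrically gives the diagonal entries -10, 8, 20, 1/5.
That gives 3 positive, 1 negative pivots.
H is indefinite, so the origin is a saddle point.

saddle point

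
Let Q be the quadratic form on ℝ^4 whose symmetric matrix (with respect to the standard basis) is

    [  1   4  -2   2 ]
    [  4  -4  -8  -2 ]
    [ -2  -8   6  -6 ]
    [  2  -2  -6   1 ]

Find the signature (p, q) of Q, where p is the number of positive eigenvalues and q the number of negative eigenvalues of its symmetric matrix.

(2, 1)

Row-reducing A symmetrically gives the diagonal entries 1, -20, 2, 0.
Counting signs: 2 positive, 1 negative, 1 zero.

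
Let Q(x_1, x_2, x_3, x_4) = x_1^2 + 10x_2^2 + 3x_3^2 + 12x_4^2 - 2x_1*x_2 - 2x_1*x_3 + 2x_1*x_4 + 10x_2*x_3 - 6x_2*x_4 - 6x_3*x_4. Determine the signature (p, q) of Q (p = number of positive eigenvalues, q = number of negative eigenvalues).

(4, 0)

The symmetric matrix is A = [[1, -1, -1, 1], [-1, 10, 5, -3], [-1, 5, 3, -3], [1, -3, -3, 12]].
An LDLᵀ factorisation of A has diagonal entries 1, 9, 2/9, 5.
So there are 4 positive pivots.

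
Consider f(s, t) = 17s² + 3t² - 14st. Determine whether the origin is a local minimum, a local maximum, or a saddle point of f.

The Hessian at the origin is H = [[34, -14], [-14, 6]].
det H = 34·6 − (-14)² = 8 > 0 and H[1,1] = 34 > 0, so H is positive definite.
Therefore the origin is a local minimum.

local minimum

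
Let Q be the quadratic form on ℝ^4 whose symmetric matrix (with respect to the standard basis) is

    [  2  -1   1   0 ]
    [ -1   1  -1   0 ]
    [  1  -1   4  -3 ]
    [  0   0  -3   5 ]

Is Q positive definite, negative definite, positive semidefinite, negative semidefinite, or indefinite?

Symmetric row and column elimination reduces A to a congruent diagonal form with pivots 2, 1/2, 3, 2.
So there are 4 positive pivots.
Hence Q is positive definite.

positive definite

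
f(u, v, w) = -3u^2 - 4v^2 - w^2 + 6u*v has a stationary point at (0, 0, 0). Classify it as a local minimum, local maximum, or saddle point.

The Hessian at the origin is H = [[-6, 6, 0], [6, -8, 0], [0, 0, -2]].
Row-reducing H symmetrically gives the diagonal entries -6, -2, -2.
Counting signs: 3 negative.
H is negative definite, so the origin is a strict local maximum.

local maximum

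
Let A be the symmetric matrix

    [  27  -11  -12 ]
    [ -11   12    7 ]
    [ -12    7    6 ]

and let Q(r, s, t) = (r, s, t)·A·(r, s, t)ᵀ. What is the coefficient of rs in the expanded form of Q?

The coefficient of rs is A[1,2] + A[2,1] = 2·(-11) = -22.

-22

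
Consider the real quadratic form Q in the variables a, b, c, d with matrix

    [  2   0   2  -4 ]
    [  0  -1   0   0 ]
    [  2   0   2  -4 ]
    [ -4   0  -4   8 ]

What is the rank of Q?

2

Row-reducing A symmetrically gives the diagonal entries 2, -1, 0, 0.
Counting signs: 1 positive, 1 negative, 2 zero.
The rank is the number of nonzero pivots: 2.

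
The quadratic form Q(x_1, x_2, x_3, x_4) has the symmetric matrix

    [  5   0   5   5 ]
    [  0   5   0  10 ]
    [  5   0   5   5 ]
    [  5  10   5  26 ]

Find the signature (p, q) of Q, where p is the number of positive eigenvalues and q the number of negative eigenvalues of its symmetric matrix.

Applying the same elementary operations to the rows and columns of A produces a congruent diagonal matrix with entries 5, 5, 0, 1.
So there are 3 positive, 1 zero pivots.

(3, 0)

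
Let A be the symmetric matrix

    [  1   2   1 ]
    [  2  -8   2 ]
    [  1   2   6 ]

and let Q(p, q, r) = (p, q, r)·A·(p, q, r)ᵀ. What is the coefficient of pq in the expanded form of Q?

The coefficient of pq is A[1,2] + A[2,1] = 2·2 = 4.

4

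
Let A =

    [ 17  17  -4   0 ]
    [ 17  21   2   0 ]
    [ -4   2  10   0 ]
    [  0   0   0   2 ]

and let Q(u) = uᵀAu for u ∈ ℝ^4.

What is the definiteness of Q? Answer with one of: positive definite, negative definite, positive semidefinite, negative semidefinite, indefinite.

positive definite

Applying the same elementary operations to the rows and columns of A produces a congruent diagonal matrix with entries 17, 4, 1/17, 2.
That gives 4 positive pivots.
Hence Q is positive definite.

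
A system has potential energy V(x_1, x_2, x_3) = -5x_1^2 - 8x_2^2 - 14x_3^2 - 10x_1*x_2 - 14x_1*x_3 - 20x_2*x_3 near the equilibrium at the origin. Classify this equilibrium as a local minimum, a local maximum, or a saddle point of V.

local maximum

The Hessian at the origin is H = [[-10, -10, -14], [-10, -16, -20], [-14, -20, -28]].
An LDLᵀ factorisation of H has diagonal entries -10, -6, -12/5.
Counting signs: 3 negative.
H is negative definite, so the origin is a strict local maximum.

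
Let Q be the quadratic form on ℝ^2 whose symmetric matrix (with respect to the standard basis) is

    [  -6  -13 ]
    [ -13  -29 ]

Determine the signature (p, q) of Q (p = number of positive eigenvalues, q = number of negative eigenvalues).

Row-reducing A symmetrically gives the diagonal entries -6, -5/6.
So there are 2 negative pivots.

(0, 2)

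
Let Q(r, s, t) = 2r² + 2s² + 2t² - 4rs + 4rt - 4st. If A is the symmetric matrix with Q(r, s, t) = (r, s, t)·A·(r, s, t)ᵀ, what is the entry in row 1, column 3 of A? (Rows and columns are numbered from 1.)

The coefficient of r·t in Q is 4. For a symmetric A this equals A[1,3] + A[3,1] = 2·A[1,3].
So A[1,3] = 4/2 = 2.

2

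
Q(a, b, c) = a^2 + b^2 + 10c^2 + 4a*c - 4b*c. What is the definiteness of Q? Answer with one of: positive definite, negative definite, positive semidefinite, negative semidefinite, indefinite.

positive definite

The symmetric matrix is A = [[1, 0, 2], [0, 1, -2], [2, -2, 10]].
Applying the same elementary operations to the rows and columns of A produces a congruent diagonal matrix with entries 1, 1, 2.
So there are 3 positive pivots.
Hence Q is positive definite.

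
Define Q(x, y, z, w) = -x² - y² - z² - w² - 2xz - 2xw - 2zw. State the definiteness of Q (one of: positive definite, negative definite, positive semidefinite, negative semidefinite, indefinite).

The symmetric matrix is A = [[-1, 0, -1, -1], [0, -1, 0, 0], [-1, 0, -1, -1], [-1, 0, -1, -1]].
Row-reducing A symmetrically gives the diagonal entries -1, -1, 0, 0.
Counting signs: 2 negative, 2 zero.
Hence Q is negative semidefinite.

negative semidefinite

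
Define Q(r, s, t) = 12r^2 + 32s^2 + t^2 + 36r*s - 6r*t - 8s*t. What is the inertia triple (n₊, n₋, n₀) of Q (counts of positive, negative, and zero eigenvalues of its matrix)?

(3, 0, 0)

Write A = [[12, 18, -3], [18, 32, -4], [-3, -4, 1]].
Applying the same elementary operations to the rows and columns of A produces a congruent diagonal matrix with entries 12, 5, 1/5.
Counting signs: 3 positive.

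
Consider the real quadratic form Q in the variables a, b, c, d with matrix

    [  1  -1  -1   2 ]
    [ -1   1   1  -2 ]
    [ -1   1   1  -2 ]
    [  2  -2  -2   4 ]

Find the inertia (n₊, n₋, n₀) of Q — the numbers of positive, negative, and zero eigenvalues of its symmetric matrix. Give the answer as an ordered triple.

(1, 0, 3)

Applying the same elementary operations to the rows and columns of A produces a congruent diagonal matrix with entries 1, 0, 0, 0.
So there are 1 positive, 3 zero pivots.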